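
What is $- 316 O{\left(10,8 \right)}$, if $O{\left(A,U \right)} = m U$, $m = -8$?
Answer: $20224$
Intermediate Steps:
$O{\left(A,U \right)} = - 8 U$
$- 316 O{\left(10,8 \right)} = - 316 \left(\left(-8\right) 8\right) = \left(-316\right) \left(-64\right) = 20224$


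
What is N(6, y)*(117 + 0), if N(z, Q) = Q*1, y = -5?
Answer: -585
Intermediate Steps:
N(z, Q) = Q
N(6, y)*(117 + 0) = -5*(117 + 0) = -5*117 = -585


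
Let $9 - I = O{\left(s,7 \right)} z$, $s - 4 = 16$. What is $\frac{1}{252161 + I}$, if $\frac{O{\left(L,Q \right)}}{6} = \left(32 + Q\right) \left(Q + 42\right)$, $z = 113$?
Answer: $- \frac{1}{1043488} \approx -9.5832 \cdot 10^{-7}$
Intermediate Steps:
$s = 20$ ($s = 4 + 16 = 20$)
$O{\left(L,Q \right)} = 6 \left(32 + Q\right) \left(42 + Q\right)$ ($O{\left(L,Q \right)} = 6 \left(32 + Q\right) \left(Q + 42\right) = 6 \left(32 + Q\right) \left(42 + Q\right)$)
$I = -1295649$ ($I = 9 - \left(8064 + 6 \cdot 7^{2} + 444 \cdot 7\right) 113 = 9 - \left(8064 + 6 \cdot 49 + 3108\right) 113 = 9 - \left(8064 + 294 + 3108\right) 113 = 9 - 11466 \cdot 113 = 9 - 1295658 = -1295649$)
$\frac{1}{252161 + I} = \frac{1}{252161 - 1295649} = \frac{1}{-1043488} = - \frac{1}{1043488}$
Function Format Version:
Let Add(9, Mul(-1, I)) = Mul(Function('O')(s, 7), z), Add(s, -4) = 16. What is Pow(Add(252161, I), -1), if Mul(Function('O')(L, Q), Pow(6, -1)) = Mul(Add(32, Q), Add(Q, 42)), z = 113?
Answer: Rational(-1, 1043488) ≈ -9.5832e-7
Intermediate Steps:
s = 20 (s = Add(4, 16) = 20)
Function('O')(L, Q) = Mul(6, Add(32, Q), Add(42, Q)) (Function('O')(L, Q) = Mul(6, Mul(Add(32, Q), Add(Q, 42))) = Mul(6, Mul(Add(32, Q), Add(42, Q))) = Mul(6, Add(32, Q), Add(42, Q)))
I = -1295649 (I = Add(9, Mul(-1, Mul(Add(8064, Mul(6, Pow(7, 2)), Mul(444, 7)), 113))) = Add(9, Mul(-1, Mul(Add(8064, Mul(6, 49), 3108), 113))) = Add(9, Mul(-1, Mul(Add(8064, 294, 3108), 113))) = Add(9, Mul(-1, Mul(11466, 113))) = Add(9, Mul(-1, 1295658)) = Add(9, -1295658) = -1295649)
Pow(Add(252161, I), -1) = Pow(Add(252161, -1295649), -1) = Pow(-1043488, -1) = Rational(-1, 1043488)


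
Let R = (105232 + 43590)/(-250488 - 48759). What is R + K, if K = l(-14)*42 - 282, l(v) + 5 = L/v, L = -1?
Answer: -146480605/299247 ≈ -489.50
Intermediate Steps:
l(v) = -5 - 1/v
R = -148822/299247 (R = 148822/(-299247) = 148822*(-1/299247) = -148822/299247 ≈ -0.49732)
K = -489 (K = (-5 - 1/(-14))*42 - 282 = (-5 - 1*(-1/14))*42 - 282 = (-5 + 1/14)*42 - 282 = -69/14*42 - 282 = -207 - 282 = -489)
R + K = -148822/299247 - 489 = -146480605/299247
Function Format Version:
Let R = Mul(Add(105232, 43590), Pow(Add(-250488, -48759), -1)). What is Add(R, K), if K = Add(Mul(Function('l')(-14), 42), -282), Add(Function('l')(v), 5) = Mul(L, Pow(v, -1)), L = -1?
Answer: Rational(-146480605, 299247) ≈ -489.50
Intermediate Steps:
Function('l')(v) = Add(-5, Mul(-1, Pow(v, -1)))
R = Rational(-148822, 299247) (R = Mul(148822, Pow(-299247, -1)) = Mul(148822, Rational(-1, 299247)) = Rational(-148822, 299247) ≈ -0.49732)
K = -489 (K = Add(Mul(Add(-5, Mul(-1, Pow(-14, -1))), 42), -282) = Add(Mul(Add(-5, Mul(-1, Rational(-1, 14))), 42), -282) = Add(Mul(Add(-5, Rational(1, 14)), 42), -282) = Add(Mul(Rational(-69, 14), 42), -282) = Add(-207, -282) = -489)
Add(R, K) = Add(Rational(-148822, 299247), -489) = Rational(-146480605, 299247)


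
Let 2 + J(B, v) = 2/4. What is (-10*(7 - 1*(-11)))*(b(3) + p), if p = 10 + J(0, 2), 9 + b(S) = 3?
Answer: -450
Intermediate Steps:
b(S) = -6 (b(S) = -9 + 3 = -6)
J(B, v) = -3/2 (J(B, v) = -2 + 2/4 = -2 + 2*(¼) = -2 + ½ = -3/2)
p = 17/2 (p = 10 - 3/2 = 17/2 ≈ 8.5000)
(-10*(7 - 1*(-11)))*(b(3) + p) = (-10*(7 - 1*(-11)))*(-6 + 17/2) = -10*(7 + 11)*(5/2) = -10*18*(5/2) = -180*5/2 = -450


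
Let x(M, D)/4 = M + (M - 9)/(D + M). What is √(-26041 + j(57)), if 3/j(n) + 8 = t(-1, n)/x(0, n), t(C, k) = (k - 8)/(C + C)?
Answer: I*√14221483753/739 ≈ 161.37*I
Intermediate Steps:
t(C, k) = (-8 + k)/(2*C) (t(C, k) = (-8 + k)/((2*C)) = (-8 + k)*(1/(2*C)) = (-8 + k)/(2*C))
x(M, D) = 4*M + 4*(-9 + M)/(D + M) (x(M, D) = 4*(M + (M - 9)/(D + M)) = 4*(M + (-9 + M)/(D + M)) = 4*M + 4*(-9 + M)/(D + M))
j(n) = 3/(-8 - n*(4 - n/2)/36) (j(n) = 3/(-8 + ((½)*(-8 + n)/(-1))/((4*(-9 + 0 + 0² + n*0)/(n + 0)))) = 3/(-8 + ((½)*(-1)*(-8 + n))/((4*(-9 + 0 + 0 + 0)/n))) = 3/(-8 + (4 - n/2)/((4*(-9)/n))) = 3/(-8 + (4 - n/2)/((-36/n))) = 3/(-8 + (4 - n/2)*(-n/36)) = 3/(-8 - n*(4 - n/2)/36))
√(-26041 + j(57)) = √(-26041 - 216/(576 - 1*57*(-8 + 57))) = √(-26041 - 216/(576 - 1*57*49)) = √(-26041 - 216/(576 - 2793)) = √(-26041 - 216/(-2217)) = √(-26041 - 216*(-1/2217)) = √(-26041 + 72/739) = √(-19244227/739) = I*√14221483753/739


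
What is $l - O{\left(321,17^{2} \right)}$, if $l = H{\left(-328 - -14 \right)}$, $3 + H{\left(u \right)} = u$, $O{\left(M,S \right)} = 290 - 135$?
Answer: $-472$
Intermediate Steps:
$O{\left(M,S \right)} = 155$ ($O{\left(M,S \right)} = 290 - 135 = 155$)
$H{\left(u \right)} = -3 + u$
$l = -317$ ($l = -3 - 314 = -317$)
$l - O{\left(321,17^{2} \right)} = -317 - 155 = -472$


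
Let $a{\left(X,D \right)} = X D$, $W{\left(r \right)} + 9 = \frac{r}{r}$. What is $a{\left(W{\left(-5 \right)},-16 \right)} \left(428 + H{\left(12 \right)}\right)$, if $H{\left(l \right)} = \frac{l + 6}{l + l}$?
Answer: $54880$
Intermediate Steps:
$H{\left(l \right)} = \frac{6 + l}{2 l}$
$W{\left(r \right)} = -8$ ($W{\left(r \right)} = -9 + \frac{r}{r} = -9 + 1 = -8$)
$a{\left(X,D \right)} = D X$
$a{\left(W{\left(-5 \right)},-16 \right)} \left(428 + H{\left(12 \right)}\right) = \left(-16\right) \left(-8\right) \left(428 + \frac{6 + 12}{2 \cdot 12}\right) = 128 \left(428 + \frac{1}{2} \cdot \frac{1}{12} \cdot 18\right) = 128 \left(428 + \frac{3}{4}\right) = 128 \cdot \frac{1715}{4} = 54880$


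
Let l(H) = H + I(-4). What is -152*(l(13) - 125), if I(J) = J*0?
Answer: 17024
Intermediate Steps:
I(J) = 0
l(H) = H (l(H) = H + 0 = H)
-152*(l(13) - 125) = -152*(13 - 125) = -152*(-112) = 17024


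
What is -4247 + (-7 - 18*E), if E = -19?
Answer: -3912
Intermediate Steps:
-4247 + (-7 - 18*E) = -4247 + (-7 - 18*(-19)) = -4247 + (-7 + 342) = -4247 + 335 = -3912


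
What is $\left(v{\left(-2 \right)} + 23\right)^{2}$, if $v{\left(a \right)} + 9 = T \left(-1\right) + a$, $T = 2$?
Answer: $100$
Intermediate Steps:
$v{\left(a \right)} = -11 + a$ ($v{\left(a \right)} = -9 + \left(2 \left(-1\right) + a\right) = -9 + \left(-2 + a\right) = -11 + a$)
$\left(v{\left(-2 \right)} + 23\right)^{2} = \left(\left(-11 - 2\right) + 23\right)^{2} = \left(-13 + 23\right)^{2} = 10^{2} = 100$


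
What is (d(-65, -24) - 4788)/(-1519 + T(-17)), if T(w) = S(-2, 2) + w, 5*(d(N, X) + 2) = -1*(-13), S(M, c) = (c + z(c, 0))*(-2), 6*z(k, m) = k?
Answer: 71811/23110 ≈ 3.1074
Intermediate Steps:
z(k, m) = k/6
S(M, c) = -7*c/3 (S(M, c) = (c + c/6)*(-2) = (7*c/6)*(-2) = -7*c/3)
d(N, X) = 3/5 (d(N, X) = -2 + (-1*(-13))/5 = -2 + (1/5)*13 = -2 + 13/5 = 3/5)
T(w) = -14/3 + w (T(w) = -7/3*2 + w = -14/3 + w)
(d(-65, -24) - 4788)/(-1519 + T(-17)) = (3/5 - 4788)/(-1519 + (-14/3 - 17)) = -23937/(5*(-1519 - 65/3)) = -23937/(5*(-4622/3)) = -23937/5*(-3/4622) = 71811/23110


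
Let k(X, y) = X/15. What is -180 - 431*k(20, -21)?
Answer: -2264/3 ≈ -754.67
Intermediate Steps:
k(X, y) = X/15 (k(X, y) = X*(1/15) = X/15)
-180 - 431*k(20, -21) = -180 - 431*20/15 = -180 - 431*4/3 = -180 - 1724/3 = -2264/3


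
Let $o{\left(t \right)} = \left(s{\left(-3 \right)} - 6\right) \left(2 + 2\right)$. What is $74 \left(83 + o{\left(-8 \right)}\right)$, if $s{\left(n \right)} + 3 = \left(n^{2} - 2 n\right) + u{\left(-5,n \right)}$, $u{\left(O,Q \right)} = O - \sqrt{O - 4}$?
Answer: $6438 - 888 i \approx 6438.0 - 888.0 i$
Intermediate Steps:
$u{\left(O,Q \right)} = O - \sqrt{-4 + O}$
$s{\left(n \right)} = -8 + n^{2} - 3 i - 2 n$ ($s{\left(n \right)} = -3 - \left(5 + \sqrt{-4 - 5} - n^{2} + 2 n\right) = -3 - \left(5 + \sqrt{-9} - n^{2} + 2 n\right) = -3 - \left(5 - n^{2} + 2 n + 3 i\right) = -8 + n^{2} - 3 i - 2 n$)
$o{\left(t \right)} = 4 - 12 i$ ($o{\left(t \right)} = \left(\left(-8 + \left(-3\right)^{2} - 3 i - -6\right) - 6\right) \left(2 + 2\right) = \left(\left(-8 + 9 - 3 i + 6\right) - 6\right) 4 = \left(\left(7 - 3 i\right) - 6\right) 4 = \left(1 - 3 i\right) 4 = 4 - 12 i$)
$74 \left(83 + o{\left(-8 \right)}\right) = 74 \left(83 + \left(4 - 12 i\right)\right) = 74 \left(87 - 12 i\right) = 6438 - 888 i$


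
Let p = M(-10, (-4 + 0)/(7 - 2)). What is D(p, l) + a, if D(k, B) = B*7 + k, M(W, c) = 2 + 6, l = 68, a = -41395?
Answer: -40911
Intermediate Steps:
M(W, c) = 8
p = 8
D(k, B) = k + 7*B (D(k, B) = 7*B + k = k + 7*B)
D(p, l) + a = (8 + 7*68) - 41395 = (8 + 476) - 41395 = 484 - 41395 = -40911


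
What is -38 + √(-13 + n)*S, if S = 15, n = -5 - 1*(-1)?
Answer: -38 + 15*I*√17 ≈ -38.0 + 61.847*I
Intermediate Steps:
n = -4 (n = -5 + 1 = -4)
-38 + √(-13 + n)*S = -38 + √(-13 - 4)*15 = -38 + √(-17)*15 = -38 + (I*√17)*15 = -38 + 15*I*√17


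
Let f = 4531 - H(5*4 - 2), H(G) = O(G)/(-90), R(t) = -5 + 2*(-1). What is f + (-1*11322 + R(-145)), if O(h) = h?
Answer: -33989/5 ≈ -6797.8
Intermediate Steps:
R(t) = -7 (R(t) = -5 - 2 = -7)
H(G) = -G/90 (H(G) = G/(-90) = G*(-1/90) = -G/90)
f = 22656/5 (f = 4531 - (-1)*(5*4 - 2)/90 = 4531 - (-1)*(20 - 2)/90 = 4531 - (-1)*18/90 = 4531 - 1*(-⅕) = 4531 + ⅕ = 22656/5 ≈ 4531.2)
f + (-1*11322 + R(-145)) = 22656/5 + (-1*11322 - 7) = 22656/5 + (-11322 - 7) = 22656/5 - 11329 = -33989/5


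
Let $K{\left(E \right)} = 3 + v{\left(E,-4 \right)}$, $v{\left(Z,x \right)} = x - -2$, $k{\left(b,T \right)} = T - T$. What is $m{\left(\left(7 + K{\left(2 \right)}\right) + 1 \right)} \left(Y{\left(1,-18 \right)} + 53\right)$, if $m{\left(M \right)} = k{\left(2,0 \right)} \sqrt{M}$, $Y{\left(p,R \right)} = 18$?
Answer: $0$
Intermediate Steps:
$k{\left(b,T \right)} = 0$
$v{\left(Z,x \right)} = 2 + x$ ($v{\left(Z,x \right)} = x + 2 = 2 + x$)
$K{\left(E \right)} = 1$ ($K{\left(E \right)} = 3 + \left(2 - 4\right) = 3 - 2 = 1$)
$m{\left(M \right)} = 0$ ($m{\left(M \right)} = 0 \sqrt{M} = 0$)
$m{\left(\left(7 + K{\left(2 \right)}\right) + 1 \right)} \left(Y{\left(1,-18 \right)} + 53\right) = 0 \left(18 + 53\right) = 0 \cdot 71 = 0$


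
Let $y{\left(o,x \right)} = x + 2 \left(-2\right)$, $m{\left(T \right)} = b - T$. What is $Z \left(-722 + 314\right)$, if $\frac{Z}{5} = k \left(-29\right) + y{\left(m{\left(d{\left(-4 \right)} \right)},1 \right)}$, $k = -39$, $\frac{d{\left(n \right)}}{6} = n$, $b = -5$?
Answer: $-2301120$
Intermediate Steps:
$d{\left(n \right)} = 6 n$
$m{\left(T \right)} = -5 - T$
$y{\left(o,x \right)} = -4 + x$ ($y{\left(o,x \right)} = x - 4 = -4 + x$)
$Z = 5640$ ($Z = 5 \left(\left(-39\right) \left(-29\right) + \left(-4 + 1\right)\right) = 5 \left(1131 - 3\right) = 5 \cdot 1128 = 5640$)
$Z \left(-722 + 314\right) = 5640 \left(-722 + 314\right) = 5640 \left(-408\right) = -2301120$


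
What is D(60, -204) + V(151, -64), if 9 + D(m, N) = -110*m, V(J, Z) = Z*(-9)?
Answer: -6033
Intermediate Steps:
V(J, Z) = -9*Z
D(m, N) = -9 - 110*m
D(60, -204) + V(151, -64) = (-9 - 110*60) - 9*(-64) = (-9 - 6600) + 576 = -6609 + 576 = -6033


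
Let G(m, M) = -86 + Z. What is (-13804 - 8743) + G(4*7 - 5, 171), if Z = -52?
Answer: -22685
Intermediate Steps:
G(m, M) = -138 (G(m, M) = -86 - 52 = -138)
(-13804 - 8743) + G(4*7 - 5, 171) = (-13804 - 8743) - 138 = -22547 - 138 = -22685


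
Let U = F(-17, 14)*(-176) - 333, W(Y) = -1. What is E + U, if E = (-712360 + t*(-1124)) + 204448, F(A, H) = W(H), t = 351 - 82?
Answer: -810425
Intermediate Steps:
t = 269
F(A, H) = -1
U = -157 (U = -1*(-176) - 333 = 176 - 333 = -157)
E = -810268 (E = (-712360 + 269*(-1124)) + 204448 = (-712360 - 302356) + 204448 = -1014716 + 204448 = -810268)
E + U = -810268 - 157 = -810425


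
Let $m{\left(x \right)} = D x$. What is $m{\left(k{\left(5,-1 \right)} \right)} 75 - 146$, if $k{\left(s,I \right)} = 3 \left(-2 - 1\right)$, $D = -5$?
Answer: $3229$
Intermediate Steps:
$k{\left(s,I \right)} = -9$ ($k{\left(s,I \right)} = 3 \left(-3\right) = -9$)
$m{\left(x \right)} = - 5 x$
$m{\left(k{\left(5,-1 \right)} \right)} 75 - 146 = \left(-5\right) \left(-9\right) 75 - 146 = 45 \cdot 75 - 146 = 3375 - 146 = 3229$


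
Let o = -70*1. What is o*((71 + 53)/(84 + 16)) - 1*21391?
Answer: -107389/5 ≈ -21478.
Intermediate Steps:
o = -70
o*((71 + 53)/(84 + 16)) - 1*21391 = -70*(71 + 53)/(84 + 16) - 1*21391 = -8680/100 - 21391 = -70*31/25 - 21391 = -434/5 - 21391 = -107389/5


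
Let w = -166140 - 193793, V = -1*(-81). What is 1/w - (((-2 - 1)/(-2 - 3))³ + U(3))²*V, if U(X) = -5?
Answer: -10425791938717/5623953125 ≈ -1853.8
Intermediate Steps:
V = 81
w = -359933
1/w - (((-2 - 1)/(-2 - 3))³ + U(3))²*V = 1/(-359933) - (((-2 - 1)/(-2 - 3))³ - 5)²*81 = -1/359933 - ((-3/(-5))³ - 5)²*81 = -1/359933 - ((-3*(-⅕))³ - 5)²*81 = -1/359933 - ((⅗)³ - 5)²*81 = -1/359933 - (27/125 - 5)²*81 = -1/359933 - (-598/125)²*81 = -1/359933 - 357604*81/15625 = -1/359933 - 1*28965924/15625 = -1/359933 - 28965924/15625 = -10425791938717/5623953125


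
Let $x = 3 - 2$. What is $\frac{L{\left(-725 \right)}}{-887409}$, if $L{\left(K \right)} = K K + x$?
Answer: $- \frac{525626}{887409} \approx -0.59232$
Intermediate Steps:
$x = 1$
$L{\left(K \right)} = 1 + K^{2}$ ($L{\left(K \right)} = K K + 1 = K^{2} + 1 = 1 + K^{2}$)
$\frac{L{\left(-725 \right)}}{-887409} = \frac{1 + \left(-725\right)^{2}}{-887409} = \left(1 + 525625\right) \left(- \frac{1}{887409}\right) = 525626 \left(- \frac{1}{887409}\right) = - \frac{525626}{887409}$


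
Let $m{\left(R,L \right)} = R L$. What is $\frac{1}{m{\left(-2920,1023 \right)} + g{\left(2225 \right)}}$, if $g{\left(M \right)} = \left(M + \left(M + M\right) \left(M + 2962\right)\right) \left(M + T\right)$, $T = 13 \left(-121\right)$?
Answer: $\frac{1}{15048025340} \approx 6.6454 \cdot 10^{-11}$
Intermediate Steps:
$T = -1573$
$m{\left(R,L \right)} = L R$
$g{\left(M \right)} = \left(-1573 + M\right) \left(M + 2 M \left(2962 + M\right)\right)$ ($g{\left(M \right)} = \left(M + \left(M + M\right) \left(M + 2962\right)\right) \left(M - 1573\right) = \left(M + 2 M \left(2962 + M\right)\right) \left(-1573 + M\right) = \left(-1573 + M\right) \left(M + 2 M \left(2962 + M\right)\right)$)
$\frac{1}{m{\left(-2920,1023 \right)} + g{\left(2225 \right)}} = \frac{1}{1023 \left(-2920\right) + 2225 \left(-9320025 + 2 \cdot 2225^{2} + 2779 \cdot 2225\right)} = \frac{1}{-2987160 + 2225 \left(-9320025 + 2 \cdot 4950625 + 6183275\right)} = \frac{1}{-2987160 + 2225 \left(-9320025 + 9901250 + 6183275\right)} = \frac{1}{-2987160 + 2225 \cdot 6764500} = \frac{1}{-2987160 + 15051012500} = \frac{1}{15048025340}$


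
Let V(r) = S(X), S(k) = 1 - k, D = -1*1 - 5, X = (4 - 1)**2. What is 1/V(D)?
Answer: -1/8 ≈ -0.12500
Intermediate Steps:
X = 9 (X = 3**2 = 9)
D = -6 (D = -1 - 5 = -6)
V(r) = -8 (V(r) = 1 - 1*9 = 1 - 9 = -8)
1/V(D) = 1/(-8) = -1/8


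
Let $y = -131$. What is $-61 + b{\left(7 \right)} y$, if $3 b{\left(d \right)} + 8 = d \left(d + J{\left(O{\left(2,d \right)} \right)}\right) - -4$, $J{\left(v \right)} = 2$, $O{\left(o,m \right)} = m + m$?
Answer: $- \frac{7912}{3} \approx -2637.3$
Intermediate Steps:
$O{\left(o,m \right)} = 2 m$
$b{\left(d \right)} = - \frac{4}{3} + \frac{d \left(2 + d\right)}{3}$ ($b{\left(d \right)} = - \frac{8}{3} + \frac{d \left(d + 2\right) - -4}{3} = - \frac{8}{3} + \frac{d \left(2 + d\right) + 4}{3} = - \frac{8}{3} + \frac{4 + d \left(2 + d\right)}{3} = - \frac{8}{3} + \left(\frac{4}{3} + \frac{d \left(2 + d\right)}{3}\right) = - \frac{4}{3} + \frac{d \left(2 + d\right)}{3}$)
$-61 + b{\left(7 \right)} y = -61 + \left(- \frac{4}{3} + \frac{7^{2}}{3} + \frac{2}{3} \cdot 7\right) \left(-131\right) = -61 + \left(- \frac{4}{3} + \frac{1}{3} \cdot 49 + \frac{14}{3}\right) \left(-131\right) = -61 + \left(- \frac{4}{3} + \frac{49}{3} + \frac{14}{3}\right) \left(-131\right) = -61 + \frac{59}{3} \left(-131\right) = -61 - \frac{7729}{3} = - \frac{7912}{3}$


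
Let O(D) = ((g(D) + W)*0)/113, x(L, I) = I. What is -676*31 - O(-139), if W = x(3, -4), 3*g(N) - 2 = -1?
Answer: -20956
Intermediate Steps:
g(N) = 1/3 (g(N) = 2/3 + (1/3)*(-1) = 2/3 - 1/3 = 1/3)
W = -4
O(D) = 0 (O(D) = ((1/3 - 4)*0)/113 = -11/3*0*(1/113) = 0*(1/113) = 0)
-676*31 - O(-139) = -676*31 - 1*0 = -20956 + 0 = -20956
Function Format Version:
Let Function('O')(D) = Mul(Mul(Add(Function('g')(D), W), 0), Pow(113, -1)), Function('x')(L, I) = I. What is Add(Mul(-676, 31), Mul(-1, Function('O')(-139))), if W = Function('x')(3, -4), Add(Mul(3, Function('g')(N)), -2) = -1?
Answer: -20956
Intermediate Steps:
Function('g')(N) = Rational(1, 3) (Function('g')(N) = Add(Rational(2, 3), Mul(Rational(1, 3), -1)) = Add(Rational(2, 3), Rational(-1, 3)) = Rational(1, 3))
W = -4
Function('O')(D) = 0 (Function('O')(D) = Mul(Mul(Add(Rational(1, 3), -4), 0), Pow(113, -1)) = Mul(Mul(Rational(-11, 3), 0), Rational(1, 113)) = Mul(0, Rational(1, 113)) = 0)
Add(Mul(-676, 31), Mul(-1, Function('O')(-139))) = Add(Mul(-676, 31), Mul(-1, 0)) = Add(-20956, 0) = -20956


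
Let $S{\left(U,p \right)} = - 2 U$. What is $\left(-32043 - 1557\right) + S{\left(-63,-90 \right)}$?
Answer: $-33474$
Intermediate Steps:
$\left(-32043 - 1557\right) + S{\left(-63,-90 \right)} = \left(-32043 - 1557\right) - -126 = -33600 + 126 = -33474$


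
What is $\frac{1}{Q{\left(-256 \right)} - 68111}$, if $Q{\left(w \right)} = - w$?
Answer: $- \frac{1}{67855} \approx -1.4737 \cdot 10^{-5}$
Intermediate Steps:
$\frac{1}{Q{\left(-256 \right)} - 68111} = \frac{1}{\left(-1\right) \left(-256\right) - 68111} = \frac{1}{256 - 68111} = \frac{1}{-67855} = - \frac{1}{67855}$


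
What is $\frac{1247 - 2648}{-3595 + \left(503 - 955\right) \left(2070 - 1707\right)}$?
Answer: $\frac{1401}{167671} \approx 0.0083556$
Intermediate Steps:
$\frac{1247 - 2648}{-3595 + \left(503 - 955\right) \left(2070 - 1707\right)} = - \frac{1401}{-3595 - 164076} = - \frac{1401}{-167671} = \left(-1401\right) \left(- \frac{1}{167671}\right) = \frac{1401}{167671}$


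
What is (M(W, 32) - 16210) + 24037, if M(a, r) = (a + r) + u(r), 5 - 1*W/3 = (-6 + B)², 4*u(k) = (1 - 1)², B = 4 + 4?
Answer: 7862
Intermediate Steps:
B = 8
u(k) = 0 (u(k) = (1 - 1)²/4 = (¼)*0² = (¼)*0 = 0)
W = 3 (W = 15 - 3*(-6 + 8)² = 15 - 3*2² = 15 - 3*4 = 15 - 12 = 3)
M(a, r) = a + r (M(a, r) = (a + r) + 0 = a + r)
(M(W, 32) - 16210) + 24037 = ((3 + 32) - 16210) + 24037 = (35 - 16210) + 24037 = -16175 + 24037 = 7862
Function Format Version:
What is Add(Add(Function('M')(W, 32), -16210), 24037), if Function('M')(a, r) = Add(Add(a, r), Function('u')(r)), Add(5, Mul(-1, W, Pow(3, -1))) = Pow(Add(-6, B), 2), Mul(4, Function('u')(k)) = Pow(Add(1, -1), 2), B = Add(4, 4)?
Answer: 7862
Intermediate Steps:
B = 8
Function('u')(k) = 0 (Function('u')(k) = Mul(Rational(1, 4), Pow(Add(1, -1), 2)) = Mul(Rational(1, 4), Pow(0, 2)) = Mul(Rational(1, 4), 0) = 0)
W = 3 (W = Add(15, Mul(-3, Pow(Add(-6, 8), 2))) = Add(15, Mul(-3, Pow(2, 2))) = Add(15, Mul(-3, 4)) = Add(15, -12) = 3)
Function('M')(a, r) = Add(a, r) (Function('M')(a, r) = Add(Add(a, r), 0) = Add(a, r))
Add(Add(Function('M')(W, 32), -16210), 24037) = Add(Add(Add(3, 32), -16210), 24037) = Add(Add(35, -16210), 24037) = Add(-16175, 24037) = 7862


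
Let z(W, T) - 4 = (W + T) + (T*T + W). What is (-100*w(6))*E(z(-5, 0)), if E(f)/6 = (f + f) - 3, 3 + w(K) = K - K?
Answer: -27000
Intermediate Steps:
z(W, T) = 4 + T + T² + 2*W (z(W, T) = 4 + ((W + T) + (T*T + W)) = 4 + ((T + W) + (T² + W)) = 4 + ((T + W) + (W + T²)) = 4 + (T + T² + 2*W) = 4 + T + T² + 2*W)
w(K) = -3 (w(K) = -3 + (K - K) = -3 + 0 = -3)
E(f) = -18 + 12*f (E(f) = 6*((f + f) - 3) = 6*(2*f - 3) = 6*(-3 + 2*f) = -18 + 12*f)
(-100*w(6))*E(z(-5, 0)) = (-100*(-3))*(-18 + 12*(4 + 0 + 0² + 2*(-5))) = 300*(-18 + 12*(4 + 0 + 0 - 10)) = 300*(-18 + 12*(-6)) = 300*(-18 - 72) = 300*(-90) = -27000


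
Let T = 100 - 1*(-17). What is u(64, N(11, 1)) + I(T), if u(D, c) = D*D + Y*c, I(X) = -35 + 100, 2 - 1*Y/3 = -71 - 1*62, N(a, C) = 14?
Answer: 9831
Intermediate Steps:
Y = 405 (Y = 6 - 3*(-71 - 1*62) = 6 - 3*(-71 - 62) = 6 - 3*(-133) = 6 + 399 = 405)
T = 117 (T = 100 + 17 = 117)
I(X) = 65
u(D, c) = D² + 405*c (u(D, c) = D*D + 405*c = D² + 405*c)
u(64, N(11, 1)) + I(T) = (64² + 405*14) + 65 = (4096 + 5670) + 65 = 9766 + 65 = 9831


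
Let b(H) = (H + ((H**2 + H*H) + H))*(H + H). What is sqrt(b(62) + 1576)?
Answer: 2*sqrt(242566) ≈ 985.02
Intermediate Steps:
b(H) = 2*H*(2*H + 2*H**2) (b(H) = (H + ((H**2 + H**2) + H))*(2*H) = (H + (2*H**2 + H))*(2*H) = (H + (H + 2*H**2))*(2*H) = (2*H + 2*H**2)*(2*H) = 2*H*(2*H + 2*H**2))
sqrt(b(62) + 1576) = sqrt(4*62**2*(1 + 62) + 1576) = sqrt(4*3844*63 + 1576) = sqrt(968688 + 1576) = sqrt(970264) = 2*sqrt(242566)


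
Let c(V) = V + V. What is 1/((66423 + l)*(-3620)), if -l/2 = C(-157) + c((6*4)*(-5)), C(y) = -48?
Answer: -1/242536380 ≈ -4.1231e-9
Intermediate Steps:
c(V) = 2*V
l = 576 (l = -2*(-48 + 2*((6*4)*(-5))) = -2*(-48 + 2*(24*(-5))) = -2*(-48 + 2*(-120)) = -2*(-48 - 240) = -2*(-288) = 576)
1/((66423 + l)*(-3620)) = 1/((66423 + 576)*(-3620)) = -1/3620/66999 = (1/66999)*(-1/3620) = -1/242536380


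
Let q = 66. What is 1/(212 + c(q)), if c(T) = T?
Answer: 1/278 ≈ 0.0035971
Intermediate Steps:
1/(212 + c(q)) = 1/(212 + 66) = 1/278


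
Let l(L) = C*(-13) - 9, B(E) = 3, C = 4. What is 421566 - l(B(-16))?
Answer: 421627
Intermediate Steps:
l(L) = -61 (l(L) = 4*(-13) - 9 = -52 - 9 = -61)
421566 - l(B(-16)) = 421566 - 1*(-61) = 421566 + 61 = 421627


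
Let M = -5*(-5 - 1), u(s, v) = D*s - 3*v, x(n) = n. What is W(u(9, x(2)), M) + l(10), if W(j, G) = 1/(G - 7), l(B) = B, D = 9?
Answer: 231/23 ≈ 10.043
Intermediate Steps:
u(s, v) = -3*v + 9*s (u(s, v) = 9*s - 3*v = -3*v + 9*s)
M = 30 (M = -5*(-6) = 30)
W(j, G) = 1/(-7 + G)
W(u(9, x(2)), M) + l(10) = 1/(-7 + 30) + 10 = 1/23 + 10 = 231/23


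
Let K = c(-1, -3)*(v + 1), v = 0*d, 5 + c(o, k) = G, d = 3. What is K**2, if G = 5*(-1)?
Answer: 100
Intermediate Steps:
G = -5
c(o, k) = -10 (c(o, k) = -5 - 5 = -10)
v = 0 (v = 0*3 = 0)
K = -10 (K = -10*(0 + 1) = -10*1 = -10)
K**2 = (-10)**2 = 100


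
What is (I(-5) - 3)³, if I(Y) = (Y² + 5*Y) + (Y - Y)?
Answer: -27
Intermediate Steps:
I(Y) = Y² + 5*Y (I(Y) = (Y² + 5*Y) + 0 = Y² + 5*Y)
(I(-5) - 3)³ = (-5*(5 - 5) - 3)³ = (-5*0 - 3)³ = (0 - 3)³ = (-3)³ = -27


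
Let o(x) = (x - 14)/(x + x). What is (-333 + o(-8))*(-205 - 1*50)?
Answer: 676515/8 ≈ 84564.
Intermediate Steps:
o(x) = (-14 + x)/(2*x) (o(x) = (-14 + x)/((2*x)) = (-14 + x)*(1/(2*x)) = (-14 + x)/(2*x))
(-333 + o(-8))*(-205 - 1*50) = (-333 + (½)*(-14 - 8)/(-8))*(-205 - 1*50) = (-333 + (½)*(-⅛)*(-22))*(-205 - 50) = (-333 + 11/8)*(-255) = -2653/8*(-255) = 676515/8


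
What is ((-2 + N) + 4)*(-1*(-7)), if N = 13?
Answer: 105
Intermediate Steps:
((-2 + N) + 4)*(-1*(-7)) = ((-2 + 13) + 4)*(-1*(-7)) = (11 + 4)*7 = 15*7 = 105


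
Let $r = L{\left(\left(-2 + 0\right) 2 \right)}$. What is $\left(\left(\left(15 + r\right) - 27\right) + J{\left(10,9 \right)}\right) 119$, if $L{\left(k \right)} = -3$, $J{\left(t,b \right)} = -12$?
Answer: $-3213$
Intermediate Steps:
$r = -3$
$\left(\left(\left(15 + r\right) - 27\right) + J{\left(10,9 \right)}\right) 119 = \left(\left(\left(15 - 3\right) - 27\right) - 12\right) 119 = \left(\left(12 - 27\right) - 12\right) 119 = \left(-15 - 12\right) 119 = \left(-27\right) 119 = -3213$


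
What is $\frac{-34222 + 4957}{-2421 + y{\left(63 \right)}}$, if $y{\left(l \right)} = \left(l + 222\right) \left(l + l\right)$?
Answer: $- \frac{9755}{11163} \approx -0.87387$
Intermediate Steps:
$y{\left(l \right)} = 2 l \left(222 + l\right)$ ($y{\left(l \right)} = \left(222 + l\right) 2 l = 2 l \left(222 + l\right)$)
$\frac{-34222 + 4957}{-2421 + y{\left(63 \right)}} = \frac{-34222 + 4957}{-2421 + 2 \cdot 63 \left(222 + 63\right)} = - \frac{29265}{-2421 + 2 \cdot 63 \cdot 285} = - \frac{29265}{-2421 + 35910} = - \frac{29265}{33489} = \left(-29265\right) \frac{1}{33489} = - \frac{9755}{11163}$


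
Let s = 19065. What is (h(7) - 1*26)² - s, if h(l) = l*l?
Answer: -18536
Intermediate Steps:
h(l) = l²
(h(7) - 1*26)² - s = (7² - 1*26)² - 1*19065 = (49 - 26)² - 19065 = 23² - 19065 = 529 - 19065 = -18536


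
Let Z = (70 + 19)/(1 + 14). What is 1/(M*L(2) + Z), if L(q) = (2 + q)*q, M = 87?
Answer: 15/10529 ≈ 0.0014246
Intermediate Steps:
L(q) = q*(2 + q)
Z = 89/15 ≈ 5.9333
1/(M*L(2) + Z) = 1/(87*(2*(2 + 2)) + 89/15) = 1/(87*(2*4) + 89/15) = 1/(87*8 + 89/15) = 1/(696 + 89/15) = 1/(10529/15) = 15/10529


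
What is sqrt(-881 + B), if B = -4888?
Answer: 3*I*sqrt(641) ≈ 75.954*I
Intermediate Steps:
sqrt(-881 + B) = sqrt(-881 - 4888) = sqrt(-5769) = 3*I*sqrt(641)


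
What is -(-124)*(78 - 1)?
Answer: 9548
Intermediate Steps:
-(-124)*(78 - 1) = -(-124)*77 = -1*(-9548) = 9548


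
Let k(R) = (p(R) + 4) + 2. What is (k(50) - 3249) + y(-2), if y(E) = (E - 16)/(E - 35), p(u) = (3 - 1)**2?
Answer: -119825/37 ≈ -3238.5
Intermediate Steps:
p(u) = 4 (p(u) = 2**2 = 4)
y(E) = (-16 + E)/(-35 + E)
k(R) = 10 (k(R) = (4 + 4) + 2 = 8 + 2 = 10)
(k(50) - 3249) + y(-2) = (10 - 3249) + (-16 - 2)/(-35 - 2) = -3239 - 18/(-37) = -3239 - 1/37*(-18) = -3239 + 18/37 = -119825/37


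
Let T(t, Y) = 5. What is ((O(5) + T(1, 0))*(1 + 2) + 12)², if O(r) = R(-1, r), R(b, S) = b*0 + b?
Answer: 576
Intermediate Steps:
R(b, S) = b (R(b, S) = 0 + b = b)
O(r) = -1
((O(5) + T(1, 0))*(1 + 2) + 12)² = ((-1 + 5)*(1 + 2) + 12)² = (4*3 + 12)² = (12 + 12)² = 24² = 576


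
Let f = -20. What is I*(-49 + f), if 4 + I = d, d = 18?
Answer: -966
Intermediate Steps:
I = 14 (I = -4 + 18 = 14)
I*(-49 + f) = 14*(-49 - 20) = 14*(-69) = -966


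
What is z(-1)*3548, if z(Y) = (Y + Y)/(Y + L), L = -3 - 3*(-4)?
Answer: -887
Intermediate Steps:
L = 9 (L = -3 + 12 = 9)
z(Y) = 2*Y/(9 + Y) (z(Y) = (Y + Y)/(Y + 9) = (2*Y)/(9 + Y) = 2*Y/(9 + Y))
z(-1)*3548 = (2*(-1)/(9 - 1))*3548 = (2*(-1)/8)*3548 = (2*(-1)*(1/8))*3548 = -1/4*3548 = -887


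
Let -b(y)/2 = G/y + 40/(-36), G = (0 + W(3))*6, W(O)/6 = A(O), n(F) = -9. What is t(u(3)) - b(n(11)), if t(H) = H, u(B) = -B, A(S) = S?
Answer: -263/9 ≈ -29.222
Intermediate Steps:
W(O) = 6*O
G = 108 (G = (0 + 6*3)*6 = (0 + 18)*6 = 18*6 = 108)
b(y) = 20/9 - 216/y (b(y) = -2*(108/y + 40/(-36)) = -2*(108/y + 40*(-1/36)) = -2*(108/y - 10/9) = -2*(-10/9 + 108/y) = 20/9 - 216/y)
t(u(3)) - b(n(11)) = -1*3 - (20/9 - 216/(-9)) = -3 - (20/9 - 216*(-⅑)) = -3 - (20/9 + 24) = -3 - 1*236/9 = -3 - 236/9 = -263/9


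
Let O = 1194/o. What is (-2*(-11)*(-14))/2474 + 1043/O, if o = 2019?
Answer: 868237251/492326 ≈ 1763.5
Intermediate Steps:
O = 398/673 (O = 1194/2019 = 1194*(1/2019) = 398/673 ≈ 0.59138)
(-2*(-11)*(-14))/2474 + 1043/O = (-2*(-11)*(-14))/2474 + 1043/(398/673) = (22*(-14))*(1/2474) + 1043*(673/398) = -308*1/2474 + 701939/398 = -154/1237 + 701939/398 = 868237251/492326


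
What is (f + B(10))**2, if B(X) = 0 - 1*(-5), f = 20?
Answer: 625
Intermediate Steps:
B(X) = 5 (B(X) = 0 + 5 = 5)
(f + B(10))**2 = (20 + 5)**2 = 25**2 = 625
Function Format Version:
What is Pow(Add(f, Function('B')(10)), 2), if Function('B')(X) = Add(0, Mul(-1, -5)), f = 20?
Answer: 625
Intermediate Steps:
Function('B')(X) = 5 (Function('B')(X) = Add(0, 5) = 5)
Pow(Add(f, Function('B')(10)), 2) = Pow(Add(20, 5), 2) = Pow(25, 2) = 625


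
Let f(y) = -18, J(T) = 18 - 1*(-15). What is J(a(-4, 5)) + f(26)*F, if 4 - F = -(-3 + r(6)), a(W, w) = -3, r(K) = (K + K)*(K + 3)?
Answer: -1929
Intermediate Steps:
r(K) = 2*K*(3 + K) (r(K) = (2*K)*(3 + K) = 2*K*(3 + K))
J(T) = 33 (J(T) = 18 + 15 = 33)
F = 109 (F = 4 - (-1)*(-3 + 2*6*(3 + 6)) = 4 - (-1)*(-3 + 2*6*9) = 4 - (-1)*(-3 + 108) = 4 - (-1)*105 = 4 - 1*(-105) = 4 + 105 = 109)
J(a(-4, 5)) + f(26)*F = 33 - 18*109 = 33 - 1962 = -1929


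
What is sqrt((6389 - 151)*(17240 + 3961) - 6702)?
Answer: 36*sqrt(102041) ≈ 11500.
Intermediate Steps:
sqrt((6389 - 151)*(17240 + 3961) - 6702) = sqrt(6238*21201 - 6702) = sqrt(132251838 - 6702) = sqrt(132245136) = 36*sqrt(102041)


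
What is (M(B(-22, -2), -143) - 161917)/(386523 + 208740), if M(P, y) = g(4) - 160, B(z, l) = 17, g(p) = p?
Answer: -162073/595263 ≈ -0.27227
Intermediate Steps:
M(P, y) = -156 (M(P, y) = 4 - 160 = -156)
(M(B(-22, -2), -143) - 161917)/(386523 + 208740) = (-156 - 161917)/(386523 + 208740) = -162073/595263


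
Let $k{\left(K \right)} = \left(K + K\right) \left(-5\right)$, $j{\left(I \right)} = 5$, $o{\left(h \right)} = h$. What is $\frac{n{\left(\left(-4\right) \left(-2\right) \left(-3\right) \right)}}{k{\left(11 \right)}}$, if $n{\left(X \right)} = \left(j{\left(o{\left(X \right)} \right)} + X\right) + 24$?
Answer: $- \frac{1}{22} \approx -0.045455$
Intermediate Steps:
$k{\left(K \right)} = - 10 K$ ($k{\left(K \right)} = 2 K \left(-5\right) = - 10 K$)
$n{\left(X \right)} = 29 + X$ ($n{\left(X \right)} = \left(5 + X\right) + 24 = 29 + X$)
$\frac{n{\left(\left(-4\right) \left(-2\right) \left(-3\right) \right)}}{k{\left(11 \right)}} = \frac{29 + \left(-4\right) \left(-2\right) \left(-3\right)}{\left(-10\right) 11} = \frac{29 + 8 \left(-3\right)}{-110} = \left(29 - 24\right) \left(- \frac{1}{110}\right) = 5 \left(- \frac{1}{110}\right) = - \frac{1}{22}$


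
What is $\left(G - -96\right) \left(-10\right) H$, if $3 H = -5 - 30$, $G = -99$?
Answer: $-350$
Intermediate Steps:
$H = - \frac{35}{3}$ ($H = \frac{-5 - 30}{3} = \frac{1}{3} \left(-35\right) = - \frac{35}{3} \approx -11.667$)
$\left(G - -96\right) \left(-10\right) H = \left(-99 - -96\right) \left(-10\right) \left(- \frac{35}{3}\right) = \left(-99 + 96\right) \left(-10\right) \left(- \frac{35}{3}\right) = \left(-3\right) \left(-10\right) \left(- \frac{35}{3}\right) = 30 \left(- \frac{35}{3}\right) = -350$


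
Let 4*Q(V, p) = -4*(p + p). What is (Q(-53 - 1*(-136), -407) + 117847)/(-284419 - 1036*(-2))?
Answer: -118661/282347 ≈ -0.42027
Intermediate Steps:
Q(V, p) = -2*p (Q(V, p) = (-4*(p + p))/4 = (-8*p)/4 = -2*p)
(Q(-53 - 1*(-136), -407) + 117847)/(-284419 - 1036*(-2)) = (-2*(-407) + 117847)/(-284419 - 1036*(-2)) = (814 + 117847)/(-284419 + 2072) = 118661/(-282347) = 118661*(-1/282347) = -118661/282347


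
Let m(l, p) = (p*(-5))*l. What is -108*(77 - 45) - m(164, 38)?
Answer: 27704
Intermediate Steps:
m(l, p) = -5*l*p (m(l, p) = (-5*p)*l = -5*l*p)
-108*(77 - 45) - m(164, 38) = -108*(77 - 45) - (-5)*164*38 = -108*32 - 1*(-31160) = -3456 + 31160 = 27704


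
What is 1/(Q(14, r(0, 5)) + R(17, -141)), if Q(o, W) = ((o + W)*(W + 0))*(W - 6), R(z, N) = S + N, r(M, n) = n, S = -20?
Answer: -1/256 ≈ -0.0039063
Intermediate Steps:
R(z, N) = -20 + N
Q(o, W) = W*(-6 + W)*(W + o) (Q(o, W) = ((W + o)*W)*(-6 + W) = (W*(W + o))*(-6 + W) = W*(-6 + W)*(W + o))
1/(Q(14, r(0, 5)) + R(17, -141)) = 1/(5*(5² - 6*5 - 6*14 + 5*14) + (-20 - 141)) = 1/(5*(25 - 30 - 84 + 70) - 161) = 1/(5*(-19) - 161) = 1/(-95 - 161) = 1/(-256) = -1/256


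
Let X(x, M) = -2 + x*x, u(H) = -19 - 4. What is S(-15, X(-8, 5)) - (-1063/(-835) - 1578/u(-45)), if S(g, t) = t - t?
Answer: -1342079/19205 ≈ -69.882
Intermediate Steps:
u(H) = -23
X(x, M) = -2 + x²
S(g, t) = 0
S(-15, X(-8, 5)) - (-1063/(-835) - 1578/u(-45)) = 0 - (-1063/(-835) - 1578/(-23)) = 0 - (-1063*(-1/835) - 1578*(-1/23)) = 0 - (1063/835 + 1578/23) = 0 - 1*1342079/19205 = 0 - 1342079/19205 = -1342079/19205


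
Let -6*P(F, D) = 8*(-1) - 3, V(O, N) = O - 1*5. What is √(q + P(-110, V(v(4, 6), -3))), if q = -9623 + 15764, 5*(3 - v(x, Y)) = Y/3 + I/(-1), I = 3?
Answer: √221142/6 ≈ 78.376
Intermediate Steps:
v(x, Y) = 18/5 - Y/15 (v(x, Y) = 3 - (Y/3 + 3/(-1))/5 = 3 - (Y*(⅓) + 3*(-1))/5 = 3 - (Y/3 - 3)/5 = 3 - (-3 + Y/3)/5 = 3 + (⅗ - Y/15) = 18/5 - Y/15)
V(O, N) = -5 + O (V(O, N) = O - 5 = -5 + O)
P(F, D) = 11/6 (P(F, D) = -(8*(-1) - 3)/6 = -(-8 - 3)/6 = -⅙*(-11) = 11/6)
q = 6141
√(q + P(-110, V(v(4, 6), -3))) = √(6141 + 11/6) = √(36857/6) = √221142/6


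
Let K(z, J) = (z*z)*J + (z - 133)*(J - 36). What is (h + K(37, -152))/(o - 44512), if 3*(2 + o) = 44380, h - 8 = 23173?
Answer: 500577/89162 ≈ 5.6142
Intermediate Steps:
h = 23181 (h = 8 + 23173 = 23181)
o = 44374/3 (o = -2 + (⅓)*44380 = -2 + 44380/3 = 44374/3 ≈ 14791.)
K(z, J) = J*z² + (-133 + z)*(-36 + J) (K(z, J) = z²*J + (-133 + z)*(-36 + J) = J*z² + (-133 + z)*(-36 + J))
(h + K(37, -152))/(o - 44512) = (23181 + (4788 - 133*(-152) - 36*37 - 152*37 - 152*37²))/(44374/3 - 44512) = (23181 + (4788 + 20216 - 1332 - 5624 - 152*1369))/(-89162/3) = (23181 + (4788 + 20216 - 1332 - 5624 - 208088))*(-3/89162) = (23181 - 190040)*(-3/89162) = -166859*(-3/89162) = 500577/89162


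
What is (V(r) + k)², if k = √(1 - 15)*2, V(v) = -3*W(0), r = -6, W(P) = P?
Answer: -56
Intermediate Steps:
V(v) = 0 (V(v) = -3*0 = 0)
k = 2*I*√14 (k = √(-14)*2 = (I*√14)*2 = 2*I*√14 ≈ 7.4833*I)
(V(r) + k)² = (0 + 2*I*√14)² = (2*I*√14)² = -56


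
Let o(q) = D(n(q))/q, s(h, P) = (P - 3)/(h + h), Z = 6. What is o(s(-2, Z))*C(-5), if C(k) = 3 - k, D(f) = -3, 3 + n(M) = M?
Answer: 32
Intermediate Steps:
n(M) = -3 + M
s(h, P) = (-3 + P)/(2*h) (s(h, P) = (-3 + P)/((2*h)) = (-3 + P)*(1/(2*h)) = (-3 + P)/(2*h))
o(q) = -3/q
o(s(-2, Z))*C(-5) = (-3*(-4/(-3 + 6)))*(3 - 1*(-5)) = (-3/((½)*(-½)*3))*(3 + 5) = -3/(-¾)*8 = -3*(-4/3)*8 = 4*8 = 32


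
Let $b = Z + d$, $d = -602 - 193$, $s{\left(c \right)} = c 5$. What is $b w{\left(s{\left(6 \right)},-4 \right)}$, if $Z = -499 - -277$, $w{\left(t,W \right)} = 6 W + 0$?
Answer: $24408$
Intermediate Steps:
$s{\left(c \right)} = 5 c$
$w{\left(t,W \right)} = 6 W$
$d = -795$ ($d = -602 - 193 = -795$)
$Z = -222$ ($Z = -499 + 277 = -222$)
$b = -1017$ ($b = -222 - 795 = -1017$)
$b w{\left(s{\left(6 \right)},-4 \right)} = - 1017 \cdot 6 \left(-4\right) = \left(-1017\right) \left(-24\right) = 24408$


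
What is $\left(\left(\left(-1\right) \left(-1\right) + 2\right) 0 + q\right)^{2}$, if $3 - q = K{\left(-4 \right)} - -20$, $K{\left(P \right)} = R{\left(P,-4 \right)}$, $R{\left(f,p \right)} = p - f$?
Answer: $289$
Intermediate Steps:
$K{\left(P \right)} = -4 - P$
$q = -17$ ($q = 3 - \left(\left(-4 - -4\right) - -20\right) = 3 - \left(\left(-4 + 4\right) + 20\right) = 3 - \left(0 + 20\right) = 3 - 20 = -17$)
$\left(\left(\left(-1\right) \left(-1\right) + 2\right) 0 + q\right)^{2} = \left(\left(\left(-1\right) \left(-1\right) + 2\right) 0 - 17\right)^{2} = \left(\left(1 + 2\right) 0 - 17\right)^{2} = \left(3 \cdot 0 - 17\right)^{2} = \left(0 - 17\right)^{2} = \left(-17\right)^{2} = 289$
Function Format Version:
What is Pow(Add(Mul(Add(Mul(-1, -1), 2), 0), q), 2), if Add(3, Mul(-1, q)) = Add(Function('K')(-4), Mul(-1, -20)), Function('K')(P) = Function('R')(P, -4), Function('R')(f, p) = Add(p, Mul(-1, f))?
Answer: 289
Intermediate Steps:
Function('K')(P) = Add(-4, Mul(-1, P))
q = -17 (q = Add(3, Mul(-1, Add(Add(-4, Mul(-1, -4)), Mul(-1, -20)))) = Add(3, Mul(-1, Add(Add(-4, 4), 20))) = Add(3, Mul(-1, Add(0, 20))) = Add(3, Mul(-1, 20)) = Add(3, -20) = -17)
Pow(Add(Mul(Add(Mul(-1, -1), 2), 0), q), 2) = Pow(Add(Mul(Add(Mul(-1, -1), 2), 0), -17), 2) = Pow(Add(Mul(Add(1, 2), 0), -17), 2) = Pow(Add(Mul(3, 0), -17), 2) = Pow(Add(0, -17), 2) = Pow(-17, 2) = 289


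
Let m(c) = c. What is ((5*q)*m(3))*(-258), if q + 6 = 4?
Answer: 7740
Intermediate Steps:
q = -2 (q = -6 + 4 = -2)
((5*q)*m(3))*(-258) = ((5*(-2))*3)*(-258) = -10*3*(-258) = -30*(-258) = 7740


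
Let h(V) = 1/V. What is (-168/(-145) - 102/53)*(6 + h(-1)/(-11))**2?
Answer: -26422254/929885 ≈ -28.415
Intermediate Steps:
(-168/(-145) - 102/53)*(6 + h(-1)/(-11))**2 = (-168/(-145) - 102/53)*(6 + 1/(-1*(-11)))**2 = (-168*(-1/145) - 102*1/53)*(6 - 1*(-1/11))**2 = (168/145 - 102/53)*(6 + 1/11)**2 = -5886*(67/11)**2/7685 = -5886/7685*4489/121 = -26422254/929885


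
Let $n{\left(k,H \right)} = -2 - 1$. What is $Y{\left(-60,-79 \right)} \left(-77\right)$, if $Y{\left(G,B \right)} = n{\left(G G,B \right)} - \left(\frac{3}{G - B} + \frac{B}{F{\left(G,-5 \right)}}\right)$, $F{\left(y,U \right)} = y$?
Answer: $\frac{392777}{1140} \approx 344.54$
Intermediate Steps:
$n{\left(k,H \right)} = -3$ ($n{\left(k,H \right)} = -2 - 1 = -3$)
$Y{\left(G,B \right)} = -3 - \frac{3}{G - B} - \frac{B}{G}$ ($Y{\left(G,B \right)} = -3 - \left(\frac{3}{G - B} + \frac{B}{G}\right) = -3 - \frac{3}{G - B} - \frac{B}{G}$)
$Y{\left(-60,-79 \right)} \left(-77\right) = \frac{- \left(-79\right)^{2} + 3 \left(-60\right) + 3 \left(-60\right)^{2} - \left(-158\right) \left(-60\right)}{\left(-60\right) \left(-79 - -60\right)} \left(-77\right) = - \frac{\left(-1\right) 6241 - 180 + 3 \cdot 3600 - 9480}{60 \left(-79 + 60\right)} \left(-77\right) = - \frac{-6241 - 180 + 10800 - 9480}{60 \left(-19\right)} \left(-77\right) = \left(- \frac{1}{60}\right) \left(- \frac{1}{19}\right) \left(-5101\right) \left(-77\right) = \left(- \frac{5101}{1140}\right) \left(-77\right) = \frac{392777}{1140}$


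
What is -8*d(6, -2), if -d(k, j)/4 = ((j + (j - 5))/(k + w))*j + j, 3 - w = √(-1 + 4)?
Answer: 32/13 + 96*√3/13 ≈ 15.252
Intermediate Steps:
w = 3 - √3 (w = 3 - √(-1 + 4) = 3 - √3 ≈ 1.2680)
d(k, j) = -4*j - 4*j*(-5 + 2*j)/(3 + k - √3) (d(k, j) = -4*(((j + (j - 5))/(k + (3 - √3)))*j + j) = -4*(((j + (-5 + j))/(3 + k - √3))*j + j) = -4*(((-5 + 2*j)/(3 + k - √3))*j + j) = -4*(j*(-5 + 2*j)/(3 + k - √3) + j) = -4*(j + j*(-5 + 2*j)/(3 + k - √3)) = -4*j - 4*j*(-5 + 2*j)/(3 + k - √3))
-8*d(6, -2) = -32*(-2)*(2 + √3 - 1*6 - 2*(-2))/(3 + 6 - √3) = -32*(-2)*(2 + √3 - 6 + 4)/(9 - √3) = -32*(-2)*√3/(9 - √3) = -(-64)*√3/(9 - √3) = 64*√3/(9 - √3)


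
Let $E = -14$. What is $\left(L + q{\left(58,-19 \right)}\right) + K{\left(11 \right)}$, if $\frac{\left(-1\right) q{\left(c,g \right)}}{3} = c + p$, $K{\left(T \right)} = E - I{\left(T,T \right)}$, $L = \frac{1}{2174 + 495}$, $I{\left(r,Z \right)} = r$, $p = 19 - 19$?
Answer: $- \frac{531130}{2669} \approx -199.0$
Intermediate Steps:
$p = 0$ ($p = 19 - 19 = 0$)
$L = \frac{1}{2669} \approx 0.00037467$
$K{\left(T \right)} = -14 - T$
$q{\left(c,g \right)} = - 3 c$ ($q{\left(c,g \right)} = - 3 \left(c + 0\right) = - 3 c$)
$\left(L + q{\left(58,-19 \right)}\right) + K{\left(11 \right)} = \left(\frac{1}{2669} - 174\right) - 25 = - \frac{464405}{2669} - 25 = - \frac{531130}{2669}$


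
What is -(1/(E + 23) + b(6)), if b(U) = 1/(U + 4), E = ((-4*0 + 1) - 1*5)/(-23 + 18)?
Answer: -169/1190 ≈ -0.14202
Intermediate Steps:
E = 4/5 (E = ((0 + 1) - 5)/(-5) = (1 - 5)*(-1/5) = -4*(-1/5) = 4/5 ≈ 0.80000)
b(U) = 1/(4 + U)
-(1/(E + 23) + b(6)) = -(1/(4/5 + 23) + 1/(4 + 6)) = -(1/(119/5) + 1/10) = -(5/119 + 1/10) = -1*169/1190 = -169/1190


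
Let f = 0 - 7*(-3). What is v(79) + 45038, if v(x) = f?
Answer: 45059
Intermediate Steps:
f = 21 (f = 0 + 21 = 21)
v(x) = 21
v(79) + 45038 = 21 + 45038 = 45059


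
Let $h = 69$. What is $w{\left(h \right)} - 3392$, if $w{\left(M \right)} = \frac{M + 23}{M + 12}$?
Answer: $- \frac{274660}{81} \approx -3390.9$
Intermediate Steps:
$w{\left(M \right)} = \frac{23 + M}{12 + M}$
$w{\left(h \right)} - 3392 = \frac{23 + 69}{12 + 69} - 3392 = \frac{1}{81} \cdot 92 - 3392 = \frac{92}{81} - 3392 = - \frac{274660}{81}$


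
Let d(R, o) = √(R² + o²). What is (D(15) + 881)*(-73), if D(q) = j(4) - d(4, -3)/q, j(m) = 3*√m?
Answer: -194180/3 ≈ -64727.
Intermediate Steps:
D(q) = 6 - 5/q (D(q) = 3*√4 - √(4² + (-3)²)/q = 3*2 - √(16 + 9)/q = 6 - √25/q = 6 - 5/q)
(D(15) + 881)*(-73) = ((6 - 5/15) + 881)*(-73) = ((6 - 5*1/15) + 881)*(-73) = ((6 - ⅓) + 881)*(-73) = (17/3 + 881)*(-73) = (2660/3)*(-73) = -194180/3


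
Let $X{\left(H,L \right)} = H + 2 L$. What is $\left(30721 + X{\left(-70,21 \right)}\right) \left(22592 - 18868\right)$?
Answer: $114300732$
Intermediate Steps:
$\left(30721 + X{\left(-70,21 \right)}\right) \left(22592 - 18868\right) = \left(30721 + \left(-70 + 2 \cdot 21\right)\right) \left(22592 - 18868\right) = \left(30721 + \left(-70 + 42\right)\right) \left(22592 - 18868\right) = \left(30721 - 28\right) 3724 = 30693 \cdot 3724 = 114300732$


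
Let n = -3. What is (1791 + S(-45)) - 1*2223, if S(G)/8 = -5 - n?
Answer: -448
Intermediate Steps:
S(G) = -16 (S(G) = 8*(-5 - 1*(-3)) = 8*(-5 + 3) = 8*(-2) = -16)
(1791 + S(-45)) - 1*2223 = (1791 - 16) - 1*2223 = 1775 - 2223 = -448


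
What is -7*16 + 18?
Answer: -94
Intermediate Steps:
-7*16 + 18 = -112 + 18 = -94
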